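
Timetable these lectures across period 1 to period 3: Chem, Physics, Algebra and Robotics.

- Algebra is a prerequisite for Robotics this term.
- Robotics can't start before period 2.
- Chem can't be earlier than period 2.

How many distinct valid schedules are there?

18

Splitting on Chem: it can be period 2 (9), period 3 (9). Listing each branch's schedules as (Physics, Algebra, Robotics) by period number:
Chem=period 2: (1,1,2) (1,1,3) (1,2,3) (2,1,2) (2,1,3) (2,2,3) (3,1,2) (3,1,3) (3,2,3) — 9.
Chem=period 3: (1,1,2) (1,1,3) (1,2,3) (2,1,2) (2,1,3) (2,2,3) (3,1,2) (3,1,3) (3,2,3) — 9.
Summing: 9 + 9 = 18.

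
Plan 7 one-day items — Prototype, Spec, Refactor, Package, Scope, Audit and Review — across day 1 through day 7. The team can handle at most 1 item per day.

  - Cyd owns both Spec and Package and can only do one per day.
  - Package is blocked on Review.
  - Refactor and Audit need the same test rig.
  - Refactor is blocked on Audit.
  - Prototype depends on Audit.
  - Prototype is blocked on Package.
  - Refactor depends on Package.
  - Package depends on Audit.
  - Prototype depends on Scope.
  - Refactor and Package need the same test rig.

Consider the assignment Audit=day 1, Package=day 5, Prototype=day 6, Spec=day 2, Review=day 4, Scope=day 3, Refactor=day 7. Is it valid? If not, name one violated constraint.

Yes, all constraints hold

Cyd owns both Spec and Package and can only do one per day — holds.
Prototype depends on Scope — holds.
Refactor is blocked on Audit — holds.
Package is blocked on Review — holds.
Package depends on Audit — holds.
Prototype is blocked on Package — holds.
The team can handle at most 1 item per day — holds.
Prototype depends on Audit — holds.
Refactor depends on Package — holds.
Refactor and Package need the same test rig — holds.
Refactor and Audit need the same test rig — holds.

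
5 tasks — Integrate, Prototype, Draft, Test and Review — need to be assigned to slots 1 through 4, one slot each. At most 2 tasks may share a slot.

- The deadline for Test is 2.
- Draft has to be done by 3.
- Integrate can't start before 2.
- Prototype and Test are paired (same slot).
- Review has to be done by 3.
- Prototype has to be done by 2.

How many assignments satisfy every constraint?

17

Splitting on Integrate: it can be 2 (3), 3 (6), 4 (8). Listing each branch's schedules as (Prototype, Draft, Test, Review):
Integrate=2: (1,2,1,3) (1,3,1,2) (1,3,1,3) — 3.
Integrate=3: (1,2,1,2) (1,2,1,3) (1,3,1,2) (2,1,2,1) (2,1,2,3) (2,3,2,1) — 6.
Integrate=4: (1,2,1,2) (1,2,1,3) (1,3,1,2) (1,3,1,3) (2,1,2,1) (2,1,2,3) (2,3,2,1) (2,3,2,3) — 8.
Summing: 3 + 6 + 8 = 17.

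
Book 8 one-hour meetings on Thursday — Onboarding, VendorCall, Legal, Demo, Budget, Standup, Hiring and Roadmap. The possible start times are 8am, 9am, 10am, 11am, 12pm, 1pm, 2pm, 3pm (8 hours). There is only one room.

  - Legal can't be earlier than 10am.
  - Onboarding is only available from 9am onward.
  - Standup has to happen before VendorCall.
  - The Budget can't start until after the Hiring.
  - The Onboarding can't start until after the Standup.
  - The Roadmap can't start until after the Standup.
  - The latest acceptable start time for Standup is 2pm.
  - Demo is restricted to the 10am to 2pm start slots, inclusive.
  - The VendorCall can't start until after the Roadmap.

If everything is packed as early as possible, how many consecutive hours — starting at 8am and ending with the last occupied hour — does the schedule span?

8

The precedence chain requires at least 3 distinct hours.
With at most 1 per hour and 8 meetings, at least 8 hours are needed.
8 works (last occupied hour: 3pm): for example Budget in 3pm, Demo in 10am, Legal in 11am, Hiring in 2pm, Onboarding in 9am, Standup in 8am, Roadmap in 12pm, VendorCall in 1pm.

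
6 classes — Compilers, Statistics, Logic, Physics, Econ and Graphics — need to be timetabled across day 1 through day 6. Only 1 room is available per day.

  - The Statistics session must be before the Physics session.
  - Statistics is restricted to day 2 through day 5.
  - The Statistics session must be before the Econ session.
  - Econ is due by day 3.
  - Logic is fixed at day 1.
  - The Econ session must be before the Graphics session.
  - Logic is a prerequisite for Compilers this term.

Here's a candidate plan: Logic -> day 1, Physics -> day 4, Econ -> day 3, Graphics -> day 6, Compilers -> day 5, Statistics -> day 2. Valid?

The Statistics session must be before the Econ session — holds.
Logic is a prerequisite for Compilers this term — holds.
Econ is due by day 3 — holds.
Only 1 room is available per day — holds.
The Statistics session must be before the Physics session — holds.
Statistics is restricted to day 2 through day 5 — holds.
Logic is fixed at day 1 — holds.
The Econ session must be before the Graphics session — holds.

Yes, all constraints hold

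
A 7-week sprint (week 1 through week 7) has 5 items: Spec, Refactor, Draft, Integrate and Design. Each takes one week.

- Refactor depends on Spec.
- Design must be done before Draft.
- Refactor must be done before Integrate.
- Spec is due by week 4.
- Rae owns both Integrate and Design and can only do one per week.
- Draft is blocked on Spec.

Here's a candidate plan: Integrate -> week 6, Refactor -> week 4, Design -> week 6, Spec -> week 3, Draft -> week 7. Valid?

Invalid. Rae owns both Integrate and Design and can only do one per week.

Refactor must be done before Integrate — holds.
Spec is due by week 4 — holds.
Rae owns both Integrate and Design and can only do one per week — violated.
Draft is blocked on Spec — holds.
Design must be done before Draft — holds.
Refactor depends on Spec — holds.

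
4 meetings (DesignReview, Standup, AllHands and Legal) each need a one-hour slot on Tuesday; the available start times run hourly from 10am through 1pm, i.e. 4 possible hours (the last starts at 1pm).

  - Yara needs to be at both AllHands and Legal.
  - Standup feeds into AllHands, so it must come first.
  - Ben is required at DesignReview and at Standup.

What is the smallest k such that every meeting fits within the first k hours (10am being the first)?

The precedence chain requires at least 2 distinct hours.
2 works (last occupied hour: 11am): for example DesignReview=11am; Standup=10am; AllHands=11am; Legal=10am.

2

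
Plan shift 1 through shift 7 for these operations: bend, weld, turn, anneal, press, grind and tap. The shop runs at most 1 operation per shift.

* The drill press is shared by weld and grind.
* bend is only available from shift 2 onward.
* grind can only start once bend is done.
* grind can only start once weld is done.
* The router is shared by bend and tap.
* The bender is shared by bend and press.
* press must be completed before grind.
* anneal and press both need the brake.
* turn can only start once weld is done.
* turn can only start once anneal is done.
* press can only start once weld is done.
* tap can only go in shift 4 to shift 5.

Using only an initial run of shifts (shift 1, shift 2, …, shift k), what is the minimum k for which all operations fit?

7

The precedence chain requires at least 3 distinct shifts.
With at most 1 per shift and 7 operations, at least 7 shifts are needed.
tap can't be placed before shift 4, so the schedule must run through at least shift 4.
7 works (last occupied shift: shift 7): for example anneal=shift 6, turn=shift 7, grind=shift 5, weld=shift 1, press=shift 3, tap=shift 4, bend=shift 2.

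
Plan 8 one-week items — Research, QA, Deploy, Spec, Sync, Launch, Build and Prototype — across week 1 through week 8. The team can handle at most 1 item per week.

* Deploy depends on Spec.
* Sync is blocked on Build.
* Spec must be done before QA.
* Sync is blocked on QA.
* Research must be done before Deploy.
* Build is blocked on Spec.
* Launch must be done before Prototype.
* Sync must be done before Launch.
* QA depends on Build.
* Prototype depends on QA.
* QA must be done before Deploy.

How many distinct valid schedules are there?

Splitting on QA: it can be week 3 (10), week 4 (12). Listing each branch's schedules as (Research, Deploy, Spec, Sync, Launch, Build, Prototype) by week number:
QA=week 3: (4,5,1,6,7,2,8) (4,6,1,5,7,2,8) (4,7,1,5,6,2,8) (4,8,1,5,6,2,7) (5,6,1,4,7,2,8) (5,7,1,4,6,2,8) (5,8,1,4,6,2,7) (6,7,1,4,5,2,8) (6,8,1,4,5,2,7) (7,8,1,4,5,2,6) — 10.
QA=week 4: (1,5,2,6,7,3,8) (1,6,2,5,7,3,8) (1,7,2,5,6,3,8) (1,8,2,5,6,3,7) (2,5,1,6,7,3,8) (2,6,1,5,7,3,8) (2,7,1,5,6,3,8) (2,8,1,5,6,3,7) (3,5,1,6,7,2,8) (3,6,1,5,7,2,8) (3,7,1,5,6,2,8) (3,8,1,5,6,2,7) — 12.
Summing: 10 + 12 = 22.

22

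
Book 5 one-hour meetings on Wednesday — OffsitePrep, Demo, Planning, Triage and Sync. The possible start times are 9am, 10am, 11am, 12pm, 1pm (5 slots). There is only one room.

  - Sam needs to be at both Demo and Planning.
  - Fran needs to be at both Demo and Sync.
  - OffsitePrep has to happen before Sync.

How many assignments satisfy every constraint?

Splitting on OffsitePrep: it can be 9am (24), 10am (18), 11am (12), 12pm (6). Listing each branch's schedules as (Demo, Planning, Triage, Sync):
OffsitePrep=9am: (10am,11am,12pm,1pm) (10am,11am,1pm,12pm) (10am,12pm,11am,1pm) (10am,12pm,1pm,11am) (10am,1pm,11am,12pm) (10am,1pm,12pm,11am) (11am,10am,12pm,1pm) (11am,10am,1pm,12pm) (11am,12pm,10am,1pm) (11am,12pm,1pm,10am) (11am,1pm,10am,12pm) (11am,1pm,12pm,10am) (12pm,10am,11am,1pm) (12pm,10am,1pm,11am) (12pm,11am,10am,1pm) (12pm,11am,1pm,10am) (12pm,1pm,10am,11am) (12pm,1pm,11am,10am) (1pm,10am,11am,12pm) (1pm,10am,12pm,11am) (1pm,11am,10am,12pm) (1pm,11am,12pm,10am) (1pm,12pm,10am,11am) (1pm,12pm,11am,10am) — 24.
OffsitePrep=10am: (9am,11am,12pm,1pm) (9am,11am,1pm,12pm) (9am,12pm,11am,1pm) (9am,12pm,1pm,11am) (9am,1pm,11am,12pm) (9am,1pm,12pm,11am) (11am,9am,12pm,1pm) (11am,9am,1pm,12pm) (11am,12pm,9am,1pm) (11am,1pm,9am,12pm) (12pm,9am,11am,1pm) (12pm,9am,1pm,11am) (12pm,11am,9am,1pm) (12pm,1pm,9am,11am) (1pm,9am,11am,12pm) (1pm,9am,12pm,11am) (1pm,11am,9am,12pm) (1pm,12pm,9am,11am) — 18.
OffsitePrep=11am: (9am,10am,12pm,1pm) (9am,10am,1pm,12pm) (9am,12pm,10am,1pm) (9am,1pm,10am,12pm) (10am,9am,12pm,1pm) (10am,9am,1pm,12pm) (10am,12pm,9am,1pm) (10am,1pm,9am,12pm) (12pm,9am,10am,1pm) (12pm,10am,9am,1pm) (1pm,9am,10am,12pm) (1pm,10am,9am,12pm) — 12.
OffsitePrep=12pm: (9am,10am,11am,1pm) (9am,11am,10am,1pm) (10am,9am,11am,1pm) (10am,11am,9am,1pm) (11am,9am,10am,1pm) (11am,10am,9am,1pm) — 6.
Summing: 24 + 18 + 12 + 6 = 60.

60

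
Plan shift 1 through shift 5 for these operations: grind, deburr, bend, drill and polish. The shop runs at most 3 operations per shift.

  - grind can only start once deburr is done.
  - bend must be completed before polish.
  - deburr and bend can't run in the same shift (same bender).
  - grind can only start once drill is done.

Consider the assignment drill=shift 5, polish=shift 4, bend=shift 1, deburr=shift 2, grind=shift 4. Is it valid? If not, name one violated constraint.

bend must be completed before polish — holds.
deburr and bend can't run in the same shift (same bender) — holds.
grind can only start once deburr is done — holds.
grind can only start once drill is done — violated.
The shop runs at most 3 operations per shift — holds.

Invalid. grind can only start once drill is done.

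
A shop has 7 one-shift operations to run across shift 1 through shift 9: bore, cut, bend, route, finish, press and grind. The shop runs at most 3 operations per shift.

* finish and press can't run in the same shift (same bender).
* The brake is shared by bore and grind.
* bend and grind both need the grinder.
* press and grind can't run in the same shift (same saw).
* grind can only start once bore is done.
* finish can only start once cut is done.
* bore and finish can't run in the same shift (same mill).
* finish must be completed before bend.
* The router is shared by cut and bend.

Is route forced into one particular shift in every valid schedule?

route can be shift 1 (e.g. cut -> shift 1, finish -> shift 2, press -> shift 3, route -> shift 1, bore -> shift 1, bend -> shift 3, grind -> shift 2) or shift 2 (e.g. route=shift 2, grind=shift 2, press=shift 1, cut=shift 1, bend=shift 3, bore=shift 1, finish=shift 2).

No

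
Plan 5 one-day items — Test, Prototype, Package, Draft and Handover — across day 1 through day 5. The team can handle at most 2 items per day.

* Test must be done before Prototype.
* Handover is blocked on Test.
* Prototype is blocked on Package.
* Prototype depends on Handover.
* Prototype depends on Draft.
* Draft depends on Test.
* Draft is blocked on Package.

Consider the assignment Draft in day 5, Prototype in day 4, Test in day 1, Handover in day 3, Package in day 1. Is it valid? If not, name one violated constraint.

No. Prototype depends on Draft is not satisfied.

Prototype is blocked on Package — holds.
The team can handle at most 2 items per day — holds.
Draft depends on Test — holds.
Prototype depends on Handover — holds.
Test must be done before Prototype — holds.
Draft is blocked on Package — holds.
Prototype depends on Draft — violated.
Handover is blocked on Test — holds.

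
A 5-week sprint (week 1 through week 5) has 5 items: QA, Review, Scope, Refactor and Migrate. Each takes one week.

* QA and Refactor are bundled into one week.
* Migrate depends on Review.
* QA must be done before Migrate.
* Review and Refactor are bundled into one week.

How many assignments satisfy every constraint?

Splitting on QA: it can be week 1 (20), week 2 (15), week 3 (10), week 4 (5). Listing each branch's schedules as (Review, Scope, Refactor, Migrate) by week number:
QA=week 1: (1,1,1,2) (1,1,1,3) (1,1,1,4) (1,1,1,5) (1,2,1,2) (1,2,1,3) (1,2,1,4) (1,2,1,5) (1,3,1,2) (1,3,1,3) (1,3,1,4) (1,3,1,5) (1,4,1,2) (1,4,1,3) (1,4,1,4) (1,4,1,5) (1,5,1,2) (1,5,1,3) (1,5,1,4) (1,5,1,5) — 20.
QA=week 2: (2,1,2,3) (2,1,2,4) (2,1,2,5) (2,2,2,3) (2,2,2,4) (2,2,2,5) (2,3,2,3) (2,3,2,4) (2,3,2,5) (2,4,2,3) (2,4,2,4) (2,4,2,5) (2,5,2,3) (2,5,2,4) (2,5,2,5) — 15.
QA=week 3: (3,1,3,4) (3,1,3,5) (3,2,3,4) (3,2,3,5) (3,3,3,4) (3,3,3,5) (3,4,3,4) (3,4,3,5) (3,5,3,4) (3,5,3,5) — 10.
QA=week 4: (4,1,4,5) (4,2,4,5) (4,3,4,5) (4,4,4,5) (4,5,4,5) — 5.
Summing: 20 + 15 + 10 + 5 = 50.

50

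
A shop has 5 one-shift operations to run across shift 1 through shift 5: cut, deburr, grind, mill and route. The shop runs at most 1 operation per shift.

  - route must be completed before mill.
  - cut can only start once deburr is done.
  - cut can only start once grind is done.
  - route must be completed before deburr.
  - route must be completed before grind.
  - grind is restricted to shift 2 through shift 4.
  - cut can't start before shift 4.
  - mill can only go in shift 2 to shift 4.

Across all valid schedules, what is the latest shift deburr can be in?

Precedence pushes deburr to at least shift 2; downstream work caps deburr at shift 4.
deburr at shift 4 is achievable: mill -> shift 3, route -> shift 1, cut -> shift 5, deburr -> shift 4, grind -> shift 2.

shift 4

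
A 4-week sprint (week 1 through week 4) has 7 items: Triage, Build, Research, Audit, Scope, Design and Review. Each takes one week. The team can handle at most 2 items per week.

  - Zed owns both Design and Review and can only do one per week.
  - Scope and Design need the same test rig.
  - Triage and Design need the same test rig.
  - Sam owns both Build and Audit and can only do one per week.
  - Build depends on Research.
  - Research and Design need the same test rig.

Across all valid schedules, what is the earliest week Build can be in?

week 2

Precedence pushes Build to at least week 2.
Build at week 2 is achievable: Audit=week 3, Build=week 2, Triage=week 1, Scope=week 2, Research=week 1, Review=week 4, Design=week 3.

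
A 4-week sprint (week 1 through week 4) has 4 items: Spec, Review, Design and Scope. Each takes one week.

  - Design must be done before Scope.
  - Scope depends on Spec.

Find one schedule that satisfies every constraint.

Scope in week 2, Spec in week 1, Design in week 1, Review in week 1

Checking: Spec(week 1) before Scope(week 2); Design(week 1) before Scope(week 2).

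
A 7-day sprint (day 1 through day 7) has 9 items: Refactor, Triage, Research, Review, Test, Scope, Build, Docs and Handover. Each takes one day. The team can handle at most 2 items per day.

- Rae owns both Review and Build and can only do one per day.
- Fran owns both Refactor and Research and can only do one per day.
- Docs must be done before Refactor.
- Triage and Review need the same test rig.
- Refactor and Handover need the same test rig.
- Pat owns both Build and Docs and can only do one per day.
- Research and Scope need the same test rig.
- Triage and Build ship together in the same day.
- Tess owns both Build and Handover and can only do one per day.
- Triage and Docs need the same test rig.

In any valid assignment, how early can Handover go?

day 1

Handover at day 1 is achievable: Review -> day 2; Build -> day 3; Research -> day 4; Refactor -> day 2; Handover -> day 1; Docs -> day 1; Test -> day 4; Triage -> day 3; Scope -> day 5.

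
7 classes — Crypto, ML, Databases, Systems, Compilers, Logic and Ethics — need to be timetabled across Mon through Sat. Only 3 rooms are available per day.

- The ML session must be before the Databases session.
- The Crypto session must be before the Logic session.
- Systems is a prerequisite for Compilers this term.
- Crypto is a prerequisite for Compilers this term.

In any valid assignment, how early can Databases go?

Precedence pushes Databases to at least Tue.
Databases at Tue is achievable: Compilers=Tue, Databases=Tue, Crypto=Mon, Ethics=Wed, Systems=Mon, ML=Mon, Logic=Tue.

Tue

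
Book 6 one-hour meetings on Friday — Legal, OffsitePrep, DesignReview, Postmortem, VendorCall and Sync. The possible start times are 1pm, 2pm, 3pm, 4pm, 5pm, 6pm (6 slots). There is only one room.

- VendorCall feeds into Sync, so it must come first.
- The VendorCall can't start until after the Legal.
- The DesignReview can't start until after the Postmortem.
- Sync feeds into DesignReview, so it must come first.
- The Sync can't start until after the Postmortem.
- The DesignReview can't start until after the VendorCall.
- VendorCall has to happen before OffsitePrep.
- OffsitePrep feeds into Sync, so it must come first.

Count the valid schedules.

Enumerating: Postmortem -> 4pm; Sync -> 5pm; Legal -> 1pm; OffsitePrep -> 3pm; VendorCall -> 2pm; DesignReview -> 6pm | VendorCall -> 2pm; DesignReview -> 6pm; Sync -> 5pm; Legal -> 1pm; OffsitePrep -> 4pm; Postmortem -> 3pm | VendorCall=3pm, Legal=2pm, Sync=5pm, Postmortem=1pm, DesignReview=6pm, OffsitePrep=4pm | DesignReview -> 6pm, OffsitePrep -> 4pm, VendorCall -> 3pm, Legal -> 1pm, Postmortem -> 2pm, Sync -> 5pm.

4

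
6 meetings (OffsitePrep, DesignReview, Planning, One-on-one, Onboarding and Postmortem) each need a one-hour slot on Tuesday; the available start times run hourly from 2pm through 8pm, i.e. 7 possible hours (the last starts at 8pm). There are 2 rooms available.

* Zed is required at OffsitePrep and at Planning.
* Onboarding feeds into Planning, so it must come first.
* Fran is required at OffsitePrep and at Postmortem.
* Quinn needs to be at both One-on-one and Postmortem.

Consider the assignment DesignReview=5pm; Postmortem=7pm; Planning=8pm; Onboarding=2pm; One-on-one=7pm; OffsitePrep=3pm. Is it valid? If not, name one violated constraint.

No. Quinn needs to be at both One-on-one and Postmortem is not satisfied.

Quinn needs to be at both One-on-one and Postmortem — violated.
Fran is required at OffsitePrep and at Postmortem — holds.
Onboarding feeds into Planning, so it must come first — holds.
Zed is required at OffsitePrep and at Planning — holds.
There are 2 rooms available — holds.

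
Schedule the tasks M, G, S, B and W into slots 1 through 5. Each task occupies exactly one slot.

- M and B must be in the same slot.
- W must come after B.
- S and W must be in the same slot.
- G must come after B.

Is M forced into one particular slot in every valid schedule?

M can be 1 (e.g. B=1; W=2; G=2; M=1; S=2) or 2 (e.g. G=3, B=2, M=2, W=3, S=3).

No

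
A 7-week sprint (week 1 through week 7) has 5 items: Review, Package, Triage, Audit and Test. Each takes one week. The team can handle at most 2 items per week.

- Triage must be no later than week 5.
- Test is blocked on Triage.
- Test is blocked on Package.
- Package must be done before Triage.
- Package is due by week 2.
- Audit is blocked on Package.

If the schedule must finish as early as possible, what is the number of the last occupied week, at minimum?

3

The precedence chain requires at least 3 distinct weeks.
With at most 2 per week and 5 work items, at least 3 weeks are needed.
3 works (last occupied week: week 3): for example Triage in week 2; Test in week 3; Review in week 1; Audit in week 2; Package in week 1.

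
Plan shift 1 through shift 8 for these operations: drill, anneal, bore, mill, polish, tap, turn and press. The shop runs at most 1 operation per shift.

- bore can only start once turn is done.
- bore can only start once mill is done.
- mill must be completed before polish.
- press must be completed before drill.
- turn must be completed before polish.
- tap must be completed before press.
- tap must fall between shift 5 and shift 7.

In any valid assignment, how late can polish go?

Precedence pushes polish to at least shift 2.
polish at shift 8 is achievable: mill in shift 1, polish in shift 8, press in shift 6, bore in shift 3, drill in shift 7, turn in shift 2, anneal in shift 4, tap in shift 5.

shift 8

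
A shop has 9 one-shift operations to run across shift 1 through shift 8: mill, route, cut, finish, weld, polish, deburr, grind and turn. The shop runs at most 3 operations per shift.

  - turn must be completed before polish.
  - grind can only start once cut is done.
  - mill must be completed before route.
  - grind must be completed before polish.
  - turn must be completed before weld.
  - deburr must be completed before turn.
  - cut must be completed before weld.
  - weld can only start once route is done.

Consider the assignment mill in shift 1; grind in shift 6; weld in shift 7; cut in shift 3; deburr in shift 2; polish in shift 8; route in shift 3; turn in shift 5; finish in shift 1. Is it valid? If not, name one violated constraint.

Valid

The shop runs at most 3 operations per shift — holds.
mill must be completed before route — holds.
weld can only start once route is done — holds.
deburr must be completed before turn — holds.
turn must be completed before weld — holds.
grind can only start once cut is done — holds.
turn must be completed before polish — holds.
grind must be completed before polish — holds.
cut must be completed before weld — holds.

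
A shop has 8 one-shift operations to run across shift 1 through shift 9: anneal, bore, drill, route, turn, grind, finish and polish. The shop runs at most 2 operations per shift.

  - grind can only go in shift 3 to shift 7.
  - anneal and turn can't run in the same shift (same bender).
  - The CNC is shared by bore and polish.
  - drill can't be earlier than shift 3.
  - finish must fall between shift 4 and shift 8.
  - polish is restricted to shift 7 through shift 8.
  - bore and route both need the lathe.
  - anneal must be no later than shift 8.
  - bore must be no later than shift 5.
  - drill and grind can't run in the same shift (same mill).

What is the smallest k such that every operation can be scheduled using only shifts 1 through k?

With at most 2 per shift and 8 operations, at least 4 shifts are needed.
polish can't be placed before shift 7, so the schedule must run through at least shift 7.
7 works (last occupied shift: shift 7): for example drill in shift 3, finish in shift 4, grind in shift 4, bore in shift 1, anneal in shift 1, turn in shift 2, route in shift 2, polish in shift 7.

7 shifts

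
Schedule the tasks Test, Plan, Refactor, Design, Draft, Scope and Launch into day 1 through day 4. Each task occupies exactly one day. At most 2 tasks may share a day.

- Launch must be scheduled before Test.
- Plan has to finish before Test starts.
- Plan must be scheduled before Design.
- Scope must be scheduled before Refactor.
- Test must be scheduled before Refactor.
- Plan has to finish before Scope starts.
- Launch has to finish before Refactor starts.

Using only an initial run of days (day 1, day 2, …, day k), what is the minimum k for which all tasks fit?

4 days

The precedence chain requires at least 3 distinct days.
With at most 2 per day and 7 tasks, at least 4 days are needed.
4 works (last occupied day: day 4): for example Scope -> day 2, Design -> day 3, Launch -> day 1, Plan -> day 1, Draft -> day 4, Test -> day 2, Refactor -> day 3.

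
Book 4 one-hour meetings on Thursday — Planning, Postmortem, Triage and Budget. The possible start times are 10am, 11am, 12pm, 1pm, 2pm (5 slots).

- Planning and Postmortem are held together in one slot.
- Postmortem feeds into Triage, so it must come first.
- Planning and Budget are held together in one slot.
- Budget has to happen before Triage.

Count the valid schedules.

10

Splitting on Planning: it can be 10am (4), 11am (3), 12pm (2), 1pm (1). Listing each branch's schedules as (Postmortem, Triage, Budget):
Planning=10am: (10am,11am,10am) (10am,12pm,10am) (10am,1pm,10am) (10am,2pm,10am) — 4.
Planning=11am: (11am,12pm,11am) (11am,1pm,11am) (11am,2pm,11am) — 3.
Planning=12pm: (12pm,1pm,12pm) (12pm,2pm,12pm) — 2.
Planning=1pm: (1pm,2pm,1pm) — 1.
Summing: 4 + 3 + 2 + 1 = 10.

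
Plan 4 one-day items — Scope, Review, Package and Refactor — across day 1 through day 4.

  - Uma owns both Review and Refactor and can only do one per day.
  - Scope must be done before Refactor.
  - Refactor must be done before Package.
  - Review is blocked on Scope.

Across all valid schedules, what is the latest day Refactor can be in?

day 3

Precedence pushes Refactor to at least day 2; downstream work caps Refactor at day 3.
Refactor at day 3 is achievable: Refactor in day 3; Package in day 4; Scope in day 1; Review in day 2.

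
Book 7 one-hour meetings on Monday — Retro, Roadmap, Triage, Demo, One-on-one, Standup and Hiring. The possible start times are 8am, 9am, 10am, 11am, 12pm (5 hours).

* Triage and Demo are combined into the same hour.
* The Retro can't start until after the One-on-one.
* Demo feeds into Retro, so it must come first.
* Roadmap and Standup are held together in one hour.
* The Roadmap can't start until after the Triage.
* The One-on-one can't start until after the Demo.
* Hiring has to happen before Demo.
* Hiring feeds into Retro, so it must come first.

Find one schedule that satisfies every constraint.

One-on-one -> 10am, Triage -> 9am, Roadmap -> 10am, Retro -> 11am, Standup -> 10am, Hiring -> 8am, Demo -> 9am

Checking: Triage(9am) before Roadmap(10am); Demo(9am) before Retro(11am); One-on-one(10am) before Retro(11am); Hiring(8am) before Demo(9am); Demo(9am) before One-on-one(10am); Hiring(8am) before Retro(11am); Roadmap = Standup = 10am; Triage = Demo = 9am.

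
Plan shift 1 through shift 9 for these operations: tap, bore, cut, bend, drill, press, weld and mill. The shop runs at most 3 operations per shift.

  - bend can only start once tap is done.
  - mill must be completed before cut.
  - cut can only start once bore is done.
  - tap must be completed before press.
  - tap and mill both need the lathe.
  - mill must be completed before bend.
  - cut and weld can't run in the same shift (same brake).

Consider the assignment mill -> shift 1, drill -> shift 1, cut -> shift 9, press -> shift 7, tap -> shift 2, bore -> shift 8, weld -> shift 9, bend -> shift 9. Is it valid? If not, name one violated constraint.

No — it violates: cut and weld can't run in the same shift (same brake)

cut can only start once bore is done — holds.
bend can only start once tap is done — holds.
cut and weld can't run in the same shift (same brake) — violated.
mill must be completed before cut — holds.
The shop runs at most 3 operations per shift — holds.
tap and mill both need the lathe — holds.
tap must be completed before press — holds.
mill must be completed before bend — holds.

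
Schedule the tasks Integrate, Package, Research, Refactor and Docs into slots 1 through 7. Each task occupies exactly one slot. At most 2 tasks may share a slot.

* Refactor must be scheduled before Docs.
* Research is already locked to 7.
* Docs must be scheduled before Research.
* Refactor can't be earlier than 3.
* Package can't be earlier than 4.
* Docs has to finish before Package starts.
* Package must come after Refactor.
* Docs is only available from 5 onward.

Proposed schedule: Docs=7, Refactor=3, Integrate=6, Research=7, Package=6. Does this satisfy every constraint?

Invalid. Docs has to finish before Package starts.

Refactor must be scheduled before Docs — holds.
Refactor can't be earlier than 3 — holds.
Research is already locked to 7 — holds.
Docs must be scheduled before Research — violated.
Package must come after Refactor — holds.
At most 2 tasks may share a slot — holds.
Docs has to finish before Package starts — violated.
Docs is only available from 5 onward — holds.
Package can't be earlier than 4 — holds.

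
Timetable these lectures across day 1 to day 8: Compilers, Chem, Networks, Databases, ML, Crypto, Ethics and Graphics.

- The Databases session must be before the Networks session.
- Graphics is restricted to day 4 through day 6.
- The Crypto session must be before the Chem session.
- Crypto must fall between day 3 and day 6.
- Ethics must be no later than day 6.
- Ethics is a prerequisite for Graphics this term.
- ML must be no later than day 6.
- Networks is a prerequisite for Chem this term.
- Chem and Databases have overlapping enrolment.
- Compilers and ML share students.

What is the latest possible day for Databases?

day 6

Downstream work caps Databases at day 6.
Databases at day 6 is achievable: ML -> day 1; Databases -> day 6; Chem -> day 8; Ethics -> day 1; Graphics -> day 4; Crypto -> day 3; Compilers -> day 2; Networks -> day 7.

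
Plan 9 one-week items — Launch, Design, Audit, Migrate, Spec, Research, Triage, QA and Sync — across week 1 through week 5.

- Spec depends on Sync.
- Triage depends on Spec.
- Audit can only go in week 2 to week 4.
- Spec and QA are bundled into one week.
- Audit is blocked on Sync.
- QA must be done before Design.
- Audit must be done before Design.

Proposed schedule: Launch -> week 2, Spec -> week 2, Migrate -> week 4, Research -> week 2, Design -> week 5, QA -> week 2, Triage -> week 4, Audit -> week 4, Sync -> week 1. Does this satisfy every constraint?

Yes, all constraints hold

QA must be done before Design — holds.
Audit can only go in week 2 to week 4 — holds.
Triage depends on Spec — holds.
Spec depends on Sync — holds.
Audit must be done before Design — holds.
Audit is blocked on Sync — holds.
Spec and QA are bundled into one week — holds.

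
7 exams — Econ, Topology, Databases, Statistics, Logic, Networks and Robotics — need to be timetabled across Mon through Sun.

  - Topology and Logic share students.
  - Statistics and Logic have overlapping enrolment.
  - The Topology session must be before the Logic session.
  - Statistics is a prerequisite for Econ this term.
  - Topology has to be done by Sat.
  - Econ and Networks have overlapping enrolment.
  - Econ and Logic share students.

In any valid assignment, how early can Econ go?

Precedence pushes Econ to at least Tue.
Econ at Tue is achievable: Topology in Mon, Logic in Wed, Statistics in Mon, Databases in Mon, Networks in Mon, Econ in Tue, Robotics in Mon.

Tue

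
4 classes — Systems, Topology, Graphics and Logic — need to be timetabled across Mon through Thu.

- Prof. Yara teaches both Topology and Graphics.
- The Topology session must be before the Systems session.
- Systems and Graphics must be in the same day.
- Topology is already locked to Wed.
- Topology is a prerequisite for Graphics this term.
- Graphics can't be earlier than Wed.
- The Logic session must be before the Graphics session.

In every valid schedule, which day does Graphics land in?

Thu

Graphics's window is Wed–Thu.
Topology is fixed at Wed, and Graphics can't share a day with Topology.
So Graphics must be Thu.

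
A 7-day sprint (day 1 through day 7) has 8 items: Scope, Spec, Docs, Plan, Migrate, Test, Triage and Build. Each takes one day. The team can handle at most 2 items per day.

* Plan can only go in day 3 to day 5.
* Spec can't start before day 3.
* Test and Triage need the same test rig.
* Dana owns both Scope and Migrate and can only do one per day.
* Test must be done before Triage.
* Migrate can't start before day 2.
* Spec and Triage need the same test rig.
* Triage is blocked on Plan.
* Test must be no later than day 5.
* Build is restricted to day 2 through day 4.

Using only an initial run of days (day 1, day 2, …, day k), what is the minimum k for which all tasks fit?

The precedence chain requires at least 2 distinct days.
With at most 2 per day and 8 tasks, at least 4 days are needed.
Propagating the time windows through the other constraints, Triage can't land before day 4, so the schedule must run through at least day 4.
4 works (last occupied day: day 4): for example Build in day 2; Test in day 1; Docs in day 4; Spec in day 3; Scope in day 1; Plan in day 3; Migrate in day 2; Triage in day 4.

4 days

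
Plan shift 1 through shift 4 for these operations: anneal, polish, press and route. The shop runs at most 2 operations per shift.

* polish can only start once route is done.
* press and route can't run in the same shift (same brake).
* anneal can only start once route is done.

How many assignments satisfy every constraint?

36

Splitting on anneal: it can be shift 2 (8), shift 3 (13), shift 4 (15). Listing each branch's schedules as (polish, press, route) by shift number:
anneal=shift 2: (2,3,1) (2,4,1) (3,2,1) (3,3,1) (3,4,1) (4,2,1) (4,3,1) (4,4,1) — 8.
anneal=shift 3: (2,2,1) (2,3,1) (2,4,1) (3,1,2) (3,2,1) (3,4,1) (3,4,2) (4,1,2) (4,2,1) (4,3,1) (4,3,2) (4,4,1) (4,4,2) — 13.
anneal=shift 4: (2,2,1) (2,3,1) (2,4,1) (3,1,2) (3,2,1) (3,3,1) (3,3,2) (3,4,1) (3,4,2) (4,1,2) (4,1,3) (4,2,1) (4,2,3) (4,3,1) (4,3,2) — 15.
Summing: 8 + 13 + 15 = 36.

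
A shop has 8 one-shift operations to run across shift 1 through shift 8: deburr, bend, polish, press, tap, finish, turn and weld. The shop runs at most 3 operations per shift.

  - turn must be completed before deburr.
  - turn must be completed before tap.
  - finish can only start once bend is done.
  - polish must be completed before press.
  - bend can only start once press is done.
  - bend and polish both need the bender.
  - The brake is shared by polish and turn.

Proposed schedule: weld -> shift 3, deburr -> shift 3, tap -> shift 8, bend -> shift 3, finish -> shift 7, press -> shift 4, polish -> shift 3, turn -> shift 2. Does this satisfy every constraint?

Invalid. The shop runs at most 3 operations per shift.

finish can only start once bend is done — holds.
The brake is shared by polish and turn — holds.
bend and polish both need the bender — violated.
bend can only start once press is done — violated.
The shop runs at most 3 operations per shift — violated.
turn must be completed before deburr — holds.
polish must be completed before press — holds.
turn must be completed before tap — holds.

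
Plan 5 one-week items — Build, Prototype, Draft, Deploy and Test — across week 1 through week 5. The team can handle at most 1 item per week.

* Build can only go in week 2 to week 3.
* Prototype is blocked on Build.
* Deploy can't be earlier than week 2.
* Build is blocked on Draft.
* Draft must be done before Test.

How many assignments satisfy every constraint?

10

Splitting on Build: it can be week 2 (6), week 3 (4). Listing each branch's schedules as (Prototype, Draft, Deploy, Test) by week number:
Build=week 2: (3,1,4,5) (3,1,5,4) (4,1,3,5) (4,1,5,3) (5,1,3,4) (5,1,4,3) — 6.
Build=week 3: (4,1,2,5) (4,1,5,2) (5,1,2,4) (5,1,4,2) — 4.
Summing: 6 + 4 = 10.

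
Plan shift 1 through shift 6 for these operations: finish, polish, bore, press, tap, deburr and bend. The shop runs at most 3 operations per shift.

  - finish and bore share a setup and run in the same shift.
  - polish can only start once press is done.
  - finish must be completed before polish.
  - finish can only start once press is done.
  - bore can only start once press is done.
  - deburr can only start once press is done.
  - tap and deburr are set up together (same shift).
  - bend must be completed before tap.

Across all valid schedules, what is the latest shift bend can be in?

Downstream work caps bend at shift 5.
bend at shift 5 is achievable: deburr in shift 6; tap in shift 6; finish in shift 2; press in shift 1; polish in shift 3; bore in shift 2; bend in shift 5.

shift 5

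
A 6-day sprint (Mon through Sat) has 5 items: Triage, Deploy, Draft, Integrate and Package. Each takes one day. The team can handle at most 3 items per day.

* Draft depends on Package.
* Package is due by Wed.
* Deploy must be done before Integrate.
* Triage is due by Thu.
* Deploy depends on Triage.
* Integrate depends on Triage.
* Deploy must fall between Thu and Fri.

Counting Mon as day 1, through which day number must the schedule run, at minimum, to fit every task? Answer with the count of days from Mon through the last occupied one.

5

The precedence chain requires at least 3 distinct days.
With at most 3 per day and 5 tasks, at least 2 days are needed.
Propagating the time windows through the other constraints, Integrate can't land before Fri — that is day 5 counting from Mon — so the schedule must run through at least 5 days.
5 works (last occupied day: Fri): for example Deploy=Thu; Package=Mon; Draft=Tue; Integrate=Fri; Triage=Mon.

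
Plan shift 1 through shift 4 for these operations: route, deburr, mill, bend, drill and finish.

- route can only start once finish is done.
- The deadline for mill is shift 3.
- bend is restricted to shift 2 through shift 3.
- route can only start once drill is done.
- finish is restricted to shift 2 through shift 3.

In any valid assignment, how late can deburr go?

deburr at shift 4 is achievable: drill -> shift 1, bend -> shift 2, mill -> shift 1, route -> shift 3, deburr -> shift 4, finish -> shift 2.

shift 4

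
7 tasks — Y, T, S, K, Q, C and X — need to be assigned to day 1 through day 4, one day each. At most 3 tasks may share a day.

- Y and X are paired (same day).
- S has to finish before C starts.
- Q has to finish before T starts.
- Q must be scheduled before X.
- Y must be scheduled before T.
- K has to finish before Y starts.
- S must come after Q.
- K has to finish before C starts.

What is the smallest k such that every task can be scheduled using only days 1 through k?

The precedence chain requires at least 3 distinct days.
With at most 3 per day and 7 tasks, at least 3 days are needed.
3 works (last occupied day: day 3): for example C -> day 3, K -> day 1, T -> day 3, Q -> day 1, S -> day 2, X -> day 2, Y -> day 2.

3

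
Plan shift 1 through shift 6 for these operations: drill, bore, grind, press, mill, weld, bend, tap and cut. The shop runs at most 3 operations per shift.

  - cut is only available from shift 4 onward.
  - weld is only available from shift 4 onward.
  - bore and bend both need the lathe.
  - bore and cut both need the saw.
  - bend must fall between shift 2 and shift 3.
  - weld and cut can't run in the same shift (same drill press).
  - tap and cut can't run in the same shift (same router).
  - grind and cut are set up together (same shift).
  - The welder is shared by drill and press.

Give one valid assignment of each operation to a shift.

grind=shift 5; press=shift 2; weld=shift 4; tap=shift 2; mill=shift 1; bend=shift 2; cut=shift 5; bore=shift 1; drill=shift 1

Checking: weld(shift 4) != cut(shift 5); bore(shift 1) != cut(shift 5); drill(shift 1) != press(shift 2); bore(shift 1) != bend(shift 2); tap(shift 2) != cut(shift 5); grind = cut = shift 5; cut=shift 5 in [shift 4,shift 6]; bend=shift 2 in [shift 2,shift 3]; weld=shift 4 in [shift 4,shift 6]; max 3 per shift (cap 3).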